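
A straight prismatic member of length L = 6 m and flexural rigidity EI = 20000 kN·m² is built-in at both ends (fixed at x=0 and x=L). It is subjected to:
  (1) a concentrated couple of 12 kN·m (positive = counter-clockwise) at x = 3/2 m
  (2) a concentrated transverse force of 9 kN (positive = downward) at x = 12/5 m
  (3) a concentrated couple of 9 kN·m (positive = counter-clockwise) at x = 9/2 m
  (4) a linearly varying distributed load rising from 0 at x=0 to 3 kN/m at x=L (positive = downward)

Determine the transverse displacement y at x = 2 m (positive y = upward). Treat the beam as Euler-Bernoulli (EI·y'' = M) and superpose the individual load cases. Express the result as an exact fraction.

y(2) = -26653/60000000 m

Load 1 — applied couple M₀=12 kN·m at a=3/2 m (b=L-a=9/2):
  y_1 = (R_Ax³/6 - M_Ax²/2 - M₀(x-a)²/2)/EI  [x>a] with R_A=9/4, M_A=-9/4 = ((9/4)·2³/6 - (-9/4)·2²/2 - 12·(2-(3/2))²/2)/20000 = 3/10000 m
Load 2 — point force P=9 kN at a=12/5 m (b=L-a=18/5):
  y_2 = -Pb²x²(3aL-(3a+b)x)/(6L³EI)  [x≤a] = -9·(18/5)²·2²·(3·(12/5)·6-(3·(12/5)+(18/5))·2)/(6·6³·20000) = -243/625000 m
Load 3 — applied couple M₀=9 kN·m at a=9/2 m (b=L-a=3/2):
  y_3 = (R_Ax³/6 - M_Ax²/2)/EI  [x≤a] with R_A=27/16, M_A=45/16 = ((27/16)·2³/6 - (45/16)·2²/2)/20000 = -27/160000 m
Load 4 — triangular load w₀=3 kN/m (0→w₀ over full span):
  y_4 = -w₀x²(L-x)²(x+2L)/(120LEI) = -3·2²·(6-2)²·(2+2·6)/(120·6·20000) = -7/37500 m
Superposition: y = Σ y_i = -26653/60000000 m ≈ -0.000444 m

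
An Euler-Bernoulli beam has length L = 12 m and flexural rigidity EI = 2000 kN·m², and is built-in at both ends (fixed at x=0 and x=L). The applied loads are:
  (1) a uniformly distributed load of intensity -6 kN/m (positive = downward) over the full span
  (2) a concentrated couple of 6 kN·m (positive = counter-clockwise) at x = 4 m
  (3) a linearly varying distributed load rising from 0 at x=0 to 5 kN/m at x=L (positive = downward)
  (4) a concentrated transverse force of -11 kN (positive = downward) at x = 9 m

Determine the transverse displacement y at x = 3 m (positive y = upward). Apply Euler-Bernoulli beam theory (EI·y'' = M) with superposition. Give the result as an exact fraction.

y(3) = 8769/128000 m

Load 1 — uniform load w=-6 kN/m over full span:
  y_1 = -wx²(L-x)²/(24EI) = -(-6)·3²·(12-3)²/(24·2000) = 729/8000 m
Load 2 — applied couple M₀=6 kN·m at a=4 m (b=L-a=8):
  y_2 = (R_Ax³/6 - M_Ax²/2)/EI  [x≤a] with R_A=2/3, M_A=0 = ((2/3)·3³/6 - 0·3²/2)/2000 = 3/2000 m
Load 3 — triangular load w₀=5 kN/m (0→w₀ over full span):
  y_3 = -w₀x²(L-x)²(x+2L)/(120LEI) = -5·3²·(12-3)²·(3+2·12)/(120·12·2000) = -2187/64000 m
Load 4 — point force P=-11 kN at a=9 m (b=L-a=3):
  y_4 = -Pb²x²(3aL-(3a+b)x)/(6L³EI)  [x≤a] = -(-11)·3²·3²·(3·9·12-(3·9+3)·3)/(6·12³·2000) = 1287/128000 m
Superposition: y = Σ y_i = 8769/128000 m ≈ 0.068508 m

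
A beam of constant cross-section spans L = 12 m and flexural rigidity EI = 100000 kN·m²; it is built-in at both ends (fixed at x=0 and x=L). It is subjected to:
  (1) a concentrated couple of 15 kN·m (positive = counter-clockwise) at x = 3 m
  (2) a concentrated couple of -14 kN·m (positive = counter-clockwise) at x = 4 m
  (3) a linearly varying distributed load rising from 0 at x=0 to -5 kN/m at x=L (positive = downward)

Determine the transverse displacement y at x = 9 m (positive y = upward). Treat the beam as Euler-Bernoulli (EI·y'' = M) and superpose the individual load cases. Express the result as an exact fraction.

Load 1 — applied couple M₀=15 kN·m at a=3 m (b=L-a=9):
  y_1 = (R_Ax³/6 - M_Ax²/2 - M₀(x-a)²/2)/EI  [x>a] with R_A=45/32, M_A=-45/16 = ((45/32)·9³/6 - (-45/16)·9²/2 - 15·(9-3)²/2)/100000 = 189/1280000 m
Load 2 — applied couple M₀=-14 kN·m at a=4 m (b=L-a=8):
  y_2 = (R_Ax³/6 - M_Ax²/2 - M₀(x-a)²/2)/EI  [x>a] with R_A=-14/9, M_A=0 = ((-14/9)·9³/6 - 0·9²/2 - (-14)·(9-4)²/2)/100000 = -7/50000 m
Load 3 — triangular load w₀=-5 kN/m (0→w₀ over full span):
  y_3 = -w₀x²(L-x)²(x+2L)/(120LEI) = -(-5)·9²·(12-9)²·(9+2·12)/(120·12·100000) = 2673/3200000 m
Superposition: y = Σ y_i = 1079/1280000 m ≈ 0.000843 m

y(9) = 1079/1280000 m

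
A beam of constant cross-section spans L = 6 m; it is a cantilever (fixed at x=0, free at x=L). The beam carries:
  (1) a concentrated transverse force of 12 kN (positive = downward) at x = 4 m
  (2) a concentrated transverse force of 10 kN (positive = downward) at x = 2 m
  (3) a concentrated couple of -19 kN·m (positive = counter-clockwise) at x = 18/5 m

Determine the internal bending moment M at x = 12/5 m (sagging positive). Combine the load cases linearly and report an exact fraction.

Load 1 — point force P=12 kN at a=4 m (b=L-a=2):
  M_1 = -P(a-x)  [x≤a] = -12·(4-(12/5)) = -96/5 kN·m
Load 2 — point force P=10 kN at a=2 m (b=L-a=4):
  M_2 = 0  [x>a] = 0 kN·m
Load 3 — applied couple M₀=-19 kN·m at a=18/5 m (b=L-a=12/5):
  M_3 = M₀  [x≤a] = (-19) = -19 kN·m
Superposition: M = Σ M_i = -191/5 kN·m ≈ -38.200000 kN·m

M(12/5) = -191/5 kN·m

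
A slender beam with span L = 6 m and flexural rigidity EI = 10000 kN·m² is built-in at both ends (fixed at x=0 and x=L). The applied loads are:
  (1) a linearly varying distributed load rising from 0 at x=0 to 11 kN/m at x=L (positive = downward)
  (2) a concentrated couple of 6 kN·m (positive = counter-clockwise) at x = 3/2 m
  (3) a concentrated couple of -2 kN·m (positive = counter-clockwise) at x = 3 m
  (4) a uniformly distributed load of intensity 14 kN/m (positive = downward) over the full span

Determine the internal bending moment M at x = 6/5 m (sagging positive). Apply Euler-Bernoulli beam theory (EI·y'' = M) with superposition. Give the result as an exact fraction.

Load 1 — triangular load w₀=11 kN/m (0→w₀ over full span):
  M_1 = 3w₀Lx/20 - w₀L²/30 - w₀x³/(6L) = 3·11·6·(6/5)/20 - 11·6²/30 - 11·(6/5)³/(6·6) = -231/125 kN·m
Load 2 — applied couple M₀=6 kN·m at a=3/2 m (b=L-a=9/2):
  M_2 = R_Ax - M_A  [x≤a] with R_A=9/8, M_A=-9/8 = (9/8)·(6/5) - (-9/8) = 99/40 kN·m
Load 3 — applied couple M₀=-2 kN·m at a=3 m (b=L-a=3):
  M_3 = R_Ax - M_A  [x≤a] with R_A=-1/2, M_A=-1/2 = (-1/2)·(6/5) - (-1/2) = -1/10 kN·m
Load 4 — uniform load w=14 kN/m over full span:
  M_4 = wLx/2 - wL²/12 - wx²/2 = 14·6·(6/5)/2 - 14·6²/12 - 14·(6/5)²/2 = -42/25 kN·m
Superposition: M = Σ M_i = -1153/1000 kN·m ≈ -1.153000 kN·m

M(6/5) = -1153/1000 kN·m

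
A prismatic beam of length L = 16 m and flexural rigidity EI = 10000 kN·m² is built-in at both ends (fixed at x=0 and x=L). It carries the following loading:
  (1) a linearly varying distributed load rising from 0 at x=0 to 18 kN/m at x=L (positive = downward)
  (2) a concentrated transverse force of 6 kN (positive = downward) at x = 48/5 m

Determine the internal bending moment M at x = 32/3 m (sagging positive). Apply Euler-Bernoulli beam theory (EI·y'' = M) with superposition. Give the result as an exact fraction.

Load 1 — triangular load w₀=18 kN/m (0→w₀ over full span):
  M_1 = 3w₀Lx/20 - w₀L²/30 - w₀x³/(6L) = 3·18·16·(32/3)/20 - 18·16²/30 - 18·(32/3)³/(6·16) = 3584/45 kN·m
Load 2 — point force P=6 kN at a=48/5 m (b=L-a=32/5):
  M_2 = Pa²(a+3b)(L-x)/L³ - Pa²b/L²  [x>a] = 6·(48/5)²·((48/5)+3·(32/5))·(16-(32/3))/16³ - 6·(48/5)²·(32/5)/16² = 864/125 kN·m
Superposition: M = Σ M_i = 97376/1125 kN·m ≈ 86.556444 kN·m

M(32/3) = 97376/1125 kN·m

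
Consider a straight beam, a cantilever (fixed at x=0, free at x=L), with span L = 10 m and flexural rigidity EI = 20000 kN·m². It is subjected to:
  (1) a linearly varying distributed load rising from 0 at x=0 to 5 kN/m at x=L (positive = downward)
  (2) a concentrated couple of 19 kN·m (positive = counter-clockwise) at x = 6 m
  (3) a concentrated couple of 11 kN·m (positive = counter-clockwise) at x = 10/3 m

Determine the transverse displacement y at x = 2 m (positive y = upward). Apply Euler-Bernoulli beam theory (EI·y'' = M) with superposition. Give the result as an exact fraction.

Load 1 — triangular load w₀=5 kN/m (0→w₀ over full span):
  y_1 = (w₀Lx³/12-w₀L²x²/6-w₀x⁵/(120L))/EI = (5·10·2³/12-5·10²·2²/6-5·2⁵/(120·10))/20000 = -2251/150000 m
Load 2 — applied couple M₀=19 kN·m at a=6 m (b=L-a=4):
  y_2 = M₀x²/(2EI)  [x≤a] = 19·2²/(2·20000) = 19/10000 m
Load 3 — applied couple M₀=11 kN·m at a=10/3 m (b=L-a=20/3):
  y_3 = M₀x²/(2EI)  [x≤a] = 11·2²/(2·20000) = 11/10000 m
Superposition: y = Σ y_i = -1801/150000 m ≈ -0.012007 m

y(2) = -1801/150000 m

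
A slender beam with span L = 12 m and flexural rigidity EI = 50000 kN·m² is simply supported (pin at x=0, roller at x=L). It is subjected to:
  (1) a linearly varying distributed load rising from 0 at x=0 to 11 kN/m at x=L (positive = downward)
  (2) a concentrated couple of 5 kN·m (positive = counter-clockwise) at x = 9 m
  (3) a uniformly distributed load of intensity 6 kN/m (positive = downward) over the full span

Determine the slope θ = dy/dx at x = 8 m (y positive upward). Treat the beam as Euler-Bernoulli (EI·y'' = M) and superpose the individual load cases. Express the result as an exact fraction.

θ(8) = 140819/18000000 rad

Load 1 — triangular load w₀=11 kN/m (0→w₀ over full span):
  θ_1 = -w₀(7L⁴-30L²x²+15x⁴)/(360LEI) = -11·(7·12⁴-30·12²·8²+15·8⁴)/(360·12·50000) = 1001/281250 rad
Load 2 — applied couple M₀=5 kN·m at a=9 m (b=L-a=3):
  θ_2 = (M₀x²/(2L)+C₁)/EI  [x≤a] with C₁=M₀(3b²-L²)/(6L)=-65/8 = (5·8²/(2·12)+(-65/8))/50000 = 1/9600 rad
Load 3 — uniform load w=6 kN/m over full span:
  θ_3 = -w(L³-6Lx²+4x³)/(24EI) = -6·(12³-6·12·8²+4·8³)/(24·50000) = 13/3125 rad
Superposition: θ = Σ θ_i = 140819/18000000 rad ≈ 0.007823 rad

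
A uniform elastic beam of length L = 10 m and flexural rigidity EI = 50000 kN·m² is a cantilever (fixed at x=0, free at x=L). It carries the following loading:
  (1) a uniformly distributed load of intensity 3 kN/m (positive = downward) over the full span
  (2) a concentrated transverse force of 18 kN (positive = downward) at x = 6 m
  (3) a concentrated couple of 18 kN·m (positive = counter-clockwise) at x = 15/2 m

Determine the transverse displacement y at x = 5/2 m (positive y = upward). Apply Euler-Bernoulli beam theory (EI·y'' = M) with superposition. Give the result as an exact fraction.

Load 1 — uniform load w=3 kN/m over full span:
  y_1 = -wx²(x²-4Lx+6L²)/(24EI) = -3·(5/2)²·((5/2)²-4·10·(5/2)+6·10²)/(24·50000) = -81/10240 m
Load 2 — point force P=18 kN at a=6 m (b=L-a=4):
  y_2 = -Px²(3a-x)/(6EI)  [x≤a] = -18·(5/2)²·(3·6-(5/2))/(6·50000) = -93/16000 m
Load 3 — applied couple M₀=18 kN·m at a=15/2 m (b=L-a=5/2):
  y_3 = M₀x²/(2EI)  [x≤a] = 18·(5/2)²/(2·50000) = 9/8000 m
Superposition: y = Σ y_i = -129/10240 m ≈ -0.012598 m

y(5/2) = -129/10240 m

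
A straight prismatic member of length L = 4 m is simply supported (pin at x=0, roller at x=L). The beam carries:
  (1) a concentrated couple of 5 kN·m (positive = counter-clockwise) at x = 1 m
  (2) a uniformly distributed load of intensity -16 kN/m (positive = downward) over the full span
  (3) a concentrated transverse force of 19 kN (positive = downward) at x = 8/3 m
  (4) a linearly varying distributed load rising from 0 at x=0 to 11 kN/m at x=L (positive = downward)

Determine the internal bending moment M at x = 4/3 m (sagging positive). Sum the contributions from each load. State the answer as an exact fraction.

Load 1 — applied couple M₀=5 kN·m at a=1 m (b=L-a=3):
  M_1 = M₀x/L - M₀  [x>a] = 5·(4/3)/4 - 5 = -10/3 kN·m
Load 2 — uniform load w=-16 kN/m over full span:
  M_2 = wx(L-x)/2 = (-16)·(4/3)·(4-(4/3))/2 = -256/9 kN·m
Load 3 — point force P=19 kN at a=8/3 m (b=L-a=4/3):
  M_3 = Pbx/L  [x≤a] = 19·(4/3)·(4/3)/4 = 76/9 kN·m
Load 4 — triangular load w₀=11 kN/m (0→w₀ over full span):
  M_4 = w₀Lx/6 - w₀x³/(6L) = 11·4·(4/3)/6 - 11·(4/3)³/(6·4) = 704/81 kN·m
Superposition: M = Σ M_i = -1186/81 kN·m ≈ -14.641975 kN·m

M(4/3) = -1186/81 kN·m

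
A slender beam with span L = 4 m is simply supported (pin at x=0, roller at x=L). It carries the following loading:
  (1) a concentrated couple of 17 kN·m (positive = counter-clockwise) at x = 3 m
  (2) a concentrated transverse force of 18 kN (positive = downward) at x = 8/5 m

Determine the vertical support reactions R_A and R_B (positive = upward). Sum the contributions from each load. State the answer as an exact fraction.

R_A = 301/20 kN, R_B = 59/20 kN

Load 1 — applied couple M₀=17 kN·m at a=3 m (b=L-a=1):
  R_A = M₀/L = 17/4 kN
  R_B = -M₀/L = -17/4 kN
Load 2 — point force P=18 kN at a=8/5 m (b=L-a=12/5):
  R_A = Pb/L = 18·(12/5)/4 = 54/5 kN
  R_B = Pa/L = 18·(8/5)/4 = 36/5 kN
Superposition: R_A = 301/20 kN, R_B = 59/20 kN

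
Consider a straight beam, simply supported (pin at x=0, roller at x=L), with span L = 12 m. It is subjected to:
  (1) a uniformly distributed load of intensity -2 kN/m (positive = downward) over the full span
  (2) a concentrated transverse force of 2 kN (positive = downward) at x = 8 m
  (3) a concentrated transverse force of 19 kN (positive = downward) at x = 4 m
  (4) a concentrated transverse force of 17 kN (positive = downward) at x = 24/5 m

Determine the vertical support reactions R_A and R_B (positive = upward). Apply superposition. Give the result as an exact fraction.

R_A = 173/15 kN, R_B = 37/15 kN

Load 1 — uniform load w=-2 kN/m over full span:
  R_A = wL/2 = (-2)·12/2 = -12 kN
  R_B = wL/2 = (-2)·12/2 = -12 kN
Load 2 — point force P=2 kN at a=8 m (b=L-a=4):
  R_A = Pb/L = 2·4/12 = 2/3 kN
  R_B = Pa/L = 2·8/12 = 4/3 kN
Load 3 — point force P=19 kN at a=4 m (b=L-a=8):
  R_A = Pb/L = 19·8/12 = 38/3 kN
  R_B = Pa/L = 19·4/12 = 19/3 kN
Load 4 — point force P=17 kN at a=24/5 m (b=L-a=36/5):
  R_A = Pb/L = 17·(36/5)/12 = 51/5 kN
  R_B = Pa/L = 17·(24/5)/12 = 34/5 kN
Superposition: R_A = 173/15 kN, R_B = 37/15 kN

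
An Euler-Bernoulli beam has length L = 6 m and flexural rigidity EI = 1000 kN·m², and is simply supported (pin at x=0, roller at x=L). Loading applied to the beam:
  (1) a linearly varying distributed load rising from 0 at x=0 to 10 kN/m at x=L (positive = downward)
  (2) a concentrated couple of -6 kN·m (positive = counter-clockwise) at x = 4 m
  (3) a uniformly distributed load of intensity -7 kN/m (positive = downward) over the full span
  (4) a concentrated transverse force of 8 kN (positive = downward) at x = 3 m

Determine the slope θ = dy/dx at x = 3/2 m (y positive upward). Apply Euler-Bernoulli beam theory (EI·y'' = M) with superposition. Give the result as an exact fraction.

Load 1 — triangular load w₀=10 kN/m (0→w₀ over full span):
  θ_1 = -w₀(7L⁴-30L²x²+15x⁴)/(360LEI) = -10·(7·6⁴-30·6²·(3/2)²+15·(3/2)⁴)/(360·6·1000) = -3981/128000 rad
Load 2 — applied couple M₀=-6 kN·m at a=4 m (b=L-a=2):
  θ_2 = (M₀x²/(2L)+C₁)/EI  [x≤a] with C₁=M₀(3b²-L²)/(6L)=4 = ((-6)·(3/2)²/(2·6)+4)/1000 = 23/8000 rad
Load 3 — uniform load w=-7 kN/m over full span:
  θ_3 = -w(L³-6Lx²+4x³)/(24EI) = -(-7)·(6³-6·6·(3/2)²+4·(3/2)³)/(24·1000) = 693/16000 rad
Load 4 — point force P=8 kN at a=3 m (b=L-a=3):
  θ_4 = -Pb(L²-b²-3x²)/(6LEI)  [x≤a] = -8·3·(6²-3²-3·(3/2)²)/(6·6·1000) = -27/2000 rad
Superposition: θ = Σ θ_i = 203/128000 rad ≈ 0.001586 rad

θ(3/2) = 203/128000 rad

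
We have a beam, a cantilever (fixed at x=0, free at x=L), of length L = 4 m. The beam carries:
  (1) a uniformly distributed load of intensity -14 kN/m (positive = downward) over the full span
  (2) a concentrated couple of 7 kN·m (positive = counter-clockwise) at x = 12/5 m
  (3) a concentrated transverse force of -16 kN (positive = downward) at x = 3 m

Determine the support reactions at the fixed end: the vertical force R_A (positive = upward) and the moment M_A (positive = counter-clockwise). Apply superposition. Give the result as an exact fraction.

Load 1 — uniform load w=-14 kN/m over full span:
  R_A = wL = (-14)·4 = -56 kN
  M_A = wL²/2 = (-14)·4²/2 = -112 kN·m
Load 2 — applied couple M₀=7 kN·m at a=12/5 m (b=L-a=8/5):
  R_A = 0 kN
  M_A = -M₀ = -7 kN·m
Load 3 — point force P=-16 kN at a=3 m (b=L-a=1):
  R_A = P = (-16) = -16 kN
  M_A = Pa = (-16)·3 = -48 kN·m
Superposition: R_A = -72 kN, M_A = -167 kN·m

R_A = -72 kN, M_A = -167 kN·m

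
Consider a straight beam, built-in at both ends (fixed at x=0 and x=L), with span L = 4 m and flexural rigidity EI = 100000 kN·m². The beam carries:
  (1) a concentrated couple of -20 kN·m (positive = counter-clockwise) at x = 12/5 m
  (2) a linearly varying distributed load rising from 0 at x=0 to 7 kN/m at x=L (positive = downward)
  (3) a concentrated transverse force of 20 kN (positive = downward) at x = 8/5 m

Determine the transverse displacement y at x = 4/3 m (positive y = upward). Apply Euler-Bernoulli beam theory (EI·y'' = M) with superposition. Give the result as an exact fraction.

Load 1 — applied couple M₀=-20 kN·m at a=12/5 m (b=L-a=8/5):
  y_1 = (R_Ax³/6 - M_Ax²/2)/EI  [x≤a] with R_A=-36/5, M_A=-32/5 = ((-36/5)·(4/3)³/6 - (-32/5)·(4/3)²/2)/100000 = 4/140625 m
Load 2 — triangular load w₀=7 kN/m (0→w₀ over full span):
  y_2 = -w₀x²(L-x)²(x+2L)/(120LEI) = -7·(4/3)²·(4-(4/3))²·((4/3)+2·4)/(120·4·100000) = -196/11390625 m
Load 3 — point force P=20 kN at a=8/5 m (b=L-a=12/5):
  y_3 = -Pb²x²(3aL-(3a+b)x)/(6L³EI)  [x≤a] = -20·(12/5)²·(4/3)²·(3·(8/5)·4-(3·(8/5)+(12/5))·(4/3))/(6·4³·100000) = -4/78125 m
Superposition: y = Σ y_i = -2276/56953125 m ≈ -0.000040 m

y(4/3) = -2276/56953125 m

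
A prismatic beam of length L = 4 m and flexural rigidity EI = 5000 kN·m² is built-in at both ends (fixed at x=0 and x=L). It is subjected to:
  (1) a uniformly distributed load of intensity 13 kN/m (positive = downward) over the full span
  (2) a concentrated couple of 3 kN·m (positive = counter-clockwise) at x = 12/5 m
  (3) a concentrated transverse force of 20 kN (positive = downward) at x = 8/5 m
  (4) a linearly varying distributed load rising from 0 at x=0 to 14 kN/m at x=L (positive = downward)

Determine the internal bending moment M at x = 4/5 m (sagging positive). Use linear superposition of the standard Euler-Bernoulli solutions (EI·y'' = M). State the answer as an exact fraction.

M(4/5) = -224/75 kN·m

Load 1 — uniform load w=13 kN/m over full span:
  M_1 = wLx/2 - wL²/12 - wx²/2 = 13·4·(4/5)/2 - 13·4²/12 - 13·(4/5)²/2 = -52/75 kN·m
Load 2 — applied couple M₀=3 kN·m at a=12/5 m (b=L-a=8/5):
  M_2 = R_Ax - M_A  [x≤a] with R_A=27/25, M_A=24/25 = (27/25)·(4/5) - (24/25) = -12/125 kN·m
Load 3 — point force P=20 kN at a=8/5 m (b=L-a=12/5):
  M_3 = Pb²(3a+b)x/L³ - Pab²/L²  [x≤a] = 20·(12/5)²·(3·(8/5)+(12/5))·(4/5)/4³ - 20·(8/5)·(12/5)²/4² = -144/125 kN·m
Load 4 — triangular load w₀=14 kN/m (0→w₀ over full span):
  M_4 = 3w₀Lx/20 - w₀L²/30 - w₀x³/(6L) = 3·14·4·(4/5)/20 - 14·4²/30 - 14·(4/5)³/(6·4) = -392/375 kN·m
Superposition: M = Σ M_i = -224/75 kN·m ≈ -2.986667 kN·m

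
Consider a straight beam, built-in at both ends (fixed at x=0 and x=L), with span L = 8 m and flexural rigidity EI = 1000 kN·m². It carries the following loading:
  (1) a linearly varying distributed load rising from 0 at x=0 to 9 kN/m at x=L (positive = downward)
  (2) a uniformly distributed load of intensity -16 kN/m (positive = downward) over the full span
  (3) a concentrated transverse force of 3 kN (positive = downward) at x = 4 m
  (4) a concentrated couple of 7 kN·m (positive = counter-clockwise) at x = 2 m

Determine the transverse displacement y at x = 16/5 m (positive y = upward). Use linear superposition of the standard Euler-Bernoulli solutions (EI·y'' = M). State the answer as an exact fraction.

y(16/5) = 896149/7812500 m

Load 1 — triangular load w₀=9 kN/m (0→w₀ over full span):
  y_1 = -w₀x²(L-x)²(x+2L)/(120LEI) = -9·(16/5)²·(8-(16/5))²·((16/5)+2·8)/(120·8·1000) = -82944/1953125 m
Load 2 — uniform load w=-16 kN/m over full span:
  y_2 = -wx²(L-x)²/(24EI) = -(-16)·(16/5)²·(8-(16/5))²/(24·1000) = 12288/78125 m
Load 3 — point force P=3 kN at a=4 m (b=L-a=4):
  y_3 = -Pb²x²(3aL-(3a+b)x)/(6L³EI)  [x≤a] = -3·4²·(16/5)²·(3·4·8-(3·4+4)·(16/5))/(6·8³·1000) = -112/15625 m
Load 4 — applied couple M₀=7 kN·m at a=2 m (b=L-a=6):
  y_4 = (R_Ax³/6 - M_Ax²/2 - M₀(x-a)²/2)/EI  [x>a] with R_A=63/64, M_A=-21/16 = ((63/64)·(16/5)³/6 - (-21/16)·(16/5)²/2 - 7·((16/5)-2)²/2)/1000 = 441/62500 m
Superposition: y = Σ y_i = 896149/7812500 m ≈ 0.114707 m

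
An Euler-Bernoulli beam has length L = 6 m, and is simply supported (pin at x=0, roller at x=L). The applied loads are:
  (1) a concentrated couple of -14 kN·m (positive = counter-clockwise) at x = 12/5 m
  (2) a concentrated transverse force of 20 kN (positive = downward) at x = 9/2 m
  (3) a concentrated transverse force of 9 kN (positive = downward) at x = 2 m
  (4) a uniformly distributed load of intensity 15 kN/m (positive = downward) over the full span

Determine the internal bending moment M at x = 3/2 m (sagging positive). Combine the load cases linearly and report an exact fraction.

M(3/2) = 509/8 kN·m

Load 1 — applied couple M₀=-14 kN·m at a=12/5 m (b=L-a=18/5):
  M_1 = M₀x/L  [x≤a] = (-14)·(3/2)/6 = -7/2 kN·m
Load 2 — point force P=20 kN at a=9/2 m (b=L-a=3/2):
  M_2 = Pbx/L  [x≤a] = 20·(3/2)·(3/2)/6 = 15/2 kN·m
Load 3 — point force P=9 kN at a=2 m (b=L-a=4):
  M_3 = Pbx/L  [x≤a] = 9·4·(3/2)/6 = 9 kN·m
Load 4 — uniform load w=15 kN/m over full span:
  M_4 = wx(L-x)/2 = 15·(3/2)·(6-(3/2))/2 = 405/8 kN·m
Superposition: M = Σ M_i = 509/8 kN·m ≈ 63.625000 kN·m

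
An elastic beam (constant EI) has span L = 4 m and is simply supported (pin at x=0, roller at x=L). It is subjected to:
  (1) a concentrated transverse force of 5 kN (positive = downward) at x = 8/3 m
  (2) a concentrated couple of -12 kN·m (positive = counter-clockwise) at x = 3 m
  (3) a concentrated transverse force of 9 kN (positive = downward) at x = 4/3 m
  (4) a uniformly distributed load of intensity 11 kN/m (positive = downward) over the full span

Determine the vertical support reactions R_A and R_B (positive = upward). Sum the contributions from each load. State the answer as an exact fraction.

Load 1 — point force P=5 kN at a=8/3 m (b=L-a=4/3):
  R_A = Pb/L = 5·(4/3)/4 = 5/3 kN
  R_B = Pa/L = 5·(8/3)/4 = 10/3 kN
Load 2 — applied couple M₀=-12 kN·m at a=3 m (b=L-a=1):
  R_A = M₀/L = (-12)/4 = -3 kN
  R_B = -M₀/L = -(-12)/4 = 3 kN
Load 3 — point force P=9 kN at a=4/3 m (b=L-a=8/3):
  R_A = Pb/L = 9·(8/3)/4 = 6 kN
  R_B = Pa/L = 9·(4/3)/4 = 3 kN
Load 4 — uniform load w=11 kN/m over full span:
  R_A = wL/2 = 11·4/2 = 22 kN
  R_B = wL/2 = 11·4/2 = 22 kN
Superposition: R_A = 80/3 kN, R_B = 94/3 kN

R_A = 80/3 kN, R_B = 94/3 kN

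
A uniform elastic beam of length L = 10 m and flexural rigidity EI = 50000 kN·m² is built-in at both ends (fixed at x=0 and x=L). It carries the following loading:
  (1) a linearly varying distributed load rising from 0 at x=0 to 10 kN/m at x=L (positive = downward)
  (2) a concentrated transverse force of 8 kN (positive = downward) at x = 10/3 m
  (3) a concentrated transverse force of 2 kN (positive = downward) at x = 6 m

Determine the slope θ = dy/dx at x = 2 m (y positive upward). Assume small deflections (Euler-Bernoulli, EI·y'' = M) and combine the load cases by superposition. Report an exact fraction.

θ(2) = -10888/10546875 rad

Load 1 — triangular load w₀=10 kN/m (0→w₀ over full span):
  θ_1 = -w₀(2x(L-x)(L-2x)(x+2L)+x²(L-x)²)/(120LEI) = -10·(2·2·(10-2)·(10-2·2)·(2+2·10)+2²·(10-2)²)/(120·10·50000) = -7/9375 rad
Load 2 — point force P=8 kN at a=10/3 m (b=L-a=20/3):
  θ_2 = -Pb²x(2aL-(3a+b)x)/(2L³EI)  [x≤a] = -8·(20/3)²·2·(2·(10/3)·10-(3·(10/3)+(20/3))·2)/(2·10³·50000) = -4/16875 rad
Load 3 — point force P=2 kN at a=6 m (b=L-a=4):
  θ_3 = -Pb²x(2aL-(3a+b)x)/(2L³EI)  [x≤a] = -2·4²·2·(2·6·10-(3·6+4)·2)/(2·10³·50000) = -19/390625 rad
Superposition: θ = Σ θ_i = -10888/10546875 rad ≈ -0.001032 rad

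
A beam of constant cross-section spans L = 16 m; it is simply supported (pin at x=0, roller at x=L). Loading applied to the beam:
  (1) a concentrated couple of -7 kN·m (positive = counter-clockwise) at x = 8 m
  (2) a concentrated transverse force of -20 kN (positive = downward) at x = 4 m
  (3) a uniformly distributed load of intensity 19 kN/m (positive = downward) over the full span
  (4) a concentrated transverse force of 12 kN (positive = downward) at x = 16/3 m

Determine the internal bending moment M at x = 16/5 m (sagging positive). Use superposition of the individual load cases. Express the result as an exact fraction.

M(16/5) = 9133/25 kN·m

Load 1 — applied couple M₀=-7 kN·m at a=8 m (b=L-a=8):
  M_1 = M₀x/L  [x≤a] = (-7)·(16/5)/16 = -7/5 kN·m
Load 2 — point force P=-20 kN at a=4 m (b=L-a=12):
  M_2 = Pbx/L  [x≤a] = (-20)·12·(16/5)/16 = -48 kN·m
Load 3 — uniform load w=19 kN/m over full span:
  M_3 = wx(L-x)/2 = 19·(16/5)·(16-(16/5))/2 = 9728/25 kN·m
Load 4 — point force P=12 kN at a=16/3 m (b=L-a=32/3):
  M_4 = Pbx/L  [x≤a] = 12·(32/3)·(16/5)/16 = 128/5 kN·m
Superposition: M = Σ M_i = 9133/25 kN·m ≈ 365.320000 kN·m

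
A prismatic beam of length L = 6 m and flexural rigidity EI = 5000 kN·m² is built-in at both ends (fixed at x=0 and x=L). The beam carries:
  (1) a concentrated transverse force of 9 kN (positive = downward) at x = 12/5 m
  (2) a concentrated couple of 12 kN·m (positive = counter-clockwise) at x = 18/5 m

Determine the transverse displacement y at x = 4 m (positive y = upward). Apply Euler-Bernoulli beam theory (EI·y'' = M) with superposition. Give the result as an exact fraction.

Load 1 — point force P=9 kN at a=12/5 m (b=L-a=18/5):
  y_1 = -Pa²(L-x)²(3bL-(3b+a)(L-x))/(6L³EI)  [x>a] = -9·(12/5)²·(6-4)²·(3·(18/5)·6-(3·(18/5)+(12/5))·(6-4))/(6·6³·5000) = -96/78125 m
Load 2 — applied couple M₀=12 kN·m at a=18/5 m (b=L-a=12/5):
  y_2 = (R_Ax³/6 - M_Ax²/2 - M₀(x-a)²/2)/EI  [x>a] with R_A=72/25, M_A=96/25 = ((72/25)·4³/6 - (96/25)·4²/2 - 12·(4-(18/5))²/2)/5000 = -3/15625 m
Superposition: y = Σ y_i = -111/78125 m ≈ -0.001421 m

y(4) = -111/78125 m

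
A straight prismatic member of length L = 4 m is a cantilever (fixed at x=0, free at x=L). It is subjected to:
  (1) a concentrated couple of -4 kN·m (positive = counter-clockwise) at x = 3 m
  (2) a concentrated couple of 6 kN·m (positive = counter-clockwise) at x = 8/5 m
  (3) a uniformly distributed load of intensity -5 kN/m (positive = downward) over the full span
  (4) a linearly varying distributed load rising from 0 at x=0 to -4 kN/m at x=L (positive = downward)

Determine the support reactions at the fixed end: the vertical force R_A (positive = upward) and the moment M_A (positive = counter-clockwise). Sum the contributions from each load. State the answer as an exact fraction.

Load 1 — applied couple M₀=-4 kN·m at a=3 m (b=L-a=1):
  R_A = 0 kN
  M_A = -M₀ = -(-4) = 4 kN·m
Load 2 — applied couple M₀=6 kN·m at a=8/5 m (b=L-a=12/5):
  R_A = 0 kN
  M_A = -M₀ = -6 kN·m
Load 3 — uniform load w=-5 kN/m over full span:
  R_A = wL = (-5)·4 = -20 kN
  M_A = wL²/2 = (-5)·4²/2 = -40 kN·m
Load 4 — triangular load w₀=-4 kN/m (0→w₀ over full span):
  R_A = w₀L/2 = (-4)·4/2 = -8 kN
  M_A = w₀L²/3 = (-4)·4²/3 = -64/3 kN·m
Superposition: R_A = -28 kN, M_A = -190/3 kN·m

R_A = -28 kN, M_A = -190/3 kN·m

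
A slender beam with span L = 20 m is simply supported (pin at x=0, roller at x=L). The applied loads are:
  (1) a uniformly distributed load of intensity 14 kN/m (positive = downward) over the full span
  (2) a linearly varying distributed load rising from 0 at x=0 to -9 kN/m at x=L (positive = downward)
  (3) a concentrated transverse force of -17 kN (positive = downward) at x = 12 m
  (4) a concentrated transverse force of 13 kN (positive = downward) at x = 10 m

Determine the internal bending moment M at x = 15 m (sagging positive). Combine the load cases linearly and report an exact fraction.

M(15) = 2477/8 kN·m

Load 1 — uniform load w=14 kN/m over full span:
  M_1 = wx(L-x)/2 = 14·15·(20-15)/2 = 525 kN·m
Load 2 — triangular load w₀=-9 kN/m (0→w₀ over full span):
  M_2 = w₀Lx/6 - w₀x³/(6L) = (-9)·20·15/6 - (-9)·15³/(6·20) = -1575/8 kN·m
Load 3 — point force P=-17 kN at a=12 m (b=L-a=8):
  M_3 = Pa(L-x)/L  [x>a] = (-17)·12·(20-15)/20 = -51 kN·m
Load 4 — point force P=13 kN at a=10 m (b=L-a=10):
  M_4 = Pa(L-x)/L  [x>a] = 13·10·(20-15)/20 = 65/2 kN·m
Superposition: M = Σ M_i = 2477/8 kN·m ≈ 309.625000 kN·m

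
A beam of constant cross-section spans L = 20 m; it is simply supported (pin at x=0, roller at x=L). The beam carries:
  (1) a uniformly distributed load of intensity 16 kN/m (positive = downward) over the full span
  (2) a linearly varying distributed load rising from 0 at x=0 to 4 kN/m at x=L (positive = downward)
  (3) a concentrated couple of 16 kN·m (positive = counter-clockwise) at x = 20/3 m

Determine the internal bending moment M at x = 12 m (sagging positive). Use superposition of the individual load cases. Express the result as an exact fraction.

Load 1 — uniform load w=16 kN/m over full span:
  M_1 = wx(L-x)/2 = 16·12·(20-12)/2 = 768 kN·m
Load 2 — triangular load w₀=4 kN/m (0→w₀ over full span):
  M_2 = w₀Lx/6 - w₀x³/(6L) = 4·20·12/6 - 4·12³/(6·20) = 512/5 kN·m
Load 3 — applied couple M₀=16 kN·m at a=20/3 m (b=L-a=40/3):
  M_3 = M₀x/L - M₀  [x>a] = 16·12/20 - 16 = -32/5 kN·m
Superposition: M = Σ M_i = 864 kN·m ≈ 864.000000 kN·m

M(12) = 864 kN·m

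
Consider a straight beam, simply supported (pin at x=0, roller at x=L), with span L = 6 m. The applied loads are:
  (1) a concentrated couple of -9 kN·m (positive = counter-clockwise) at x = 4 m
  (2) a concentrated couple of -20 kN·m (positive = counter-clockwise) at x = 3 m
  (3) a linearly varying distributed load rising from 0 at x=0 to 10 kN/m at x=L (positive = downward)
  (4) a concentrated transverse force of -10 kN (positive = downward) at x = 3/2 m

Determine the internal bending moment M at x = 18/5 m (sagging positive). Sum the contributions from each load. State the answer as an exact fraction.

M(18/5) = 491/25 kN·m

Load 1 — applied couple M₀=-9 kN·m at a=4 m (b=L-a=2):
  M_1 = M₀x/L  [x≤a] = (-9)·(18/5)/6 = -27/5 kN·m
Load 2 — applied couple M₀=-20 kN·m at a=3 m (b=L-a=3):
  M_2 = M₀x/L - M₀  [x>a] = (-20)·(18/5)/6 - (-20) = 8 kN·m
Load 3 — triangular load w₀=10 kN/m (0→w₀ over full span):
  M_3 = w₀Lx/6 - w₀x³/(6L) = 10·6·(18/5)/6 - 10·(18/5)³/(6·6) = 576/25 kN·m
Load 4 — point force P=-10 kN at a=3/2 m (b=L-a=9/2):
  M_4 = Pa(L-x)/L  [x>a] = (-10)·(3/2)·(6-(18/5))/6 = -6 kN·m
Superposition: M = Σ M_i = 491/25 kN·m ≈ 19.640000 kN·m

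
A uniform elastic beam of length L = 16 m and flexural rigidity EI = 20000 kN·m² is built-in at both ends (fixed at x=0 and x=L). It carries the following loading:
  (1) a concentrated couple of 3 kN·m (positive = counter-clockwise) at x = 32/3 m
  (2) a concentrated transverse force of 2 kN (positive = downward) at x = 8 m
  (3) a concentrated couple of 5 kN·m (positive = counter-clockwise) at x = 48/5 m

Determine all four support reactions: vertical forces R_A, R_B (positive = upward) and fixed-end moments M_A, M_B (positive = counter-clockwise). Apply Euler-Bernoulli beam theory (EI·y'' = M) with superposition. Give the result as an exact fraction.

Load 1 — applied couple M₀=3 kN·m at a=32/3 m (b=L-a=16/3):
  R_A = 6M₀ab/L³ = 6·3·(32/3)·(16/3)/16³ = 1/4 kN
  M_A = M₀b(2a-b)/L² = 3·(16/3)·(2·(32/3)-(16/3))/16² = 1 kN·m
  R_B = -6M₀ab/L³ = -6·3·(32/3)·(16/3)/16³ = -1/4 kN
  M_B = M₀a(2b-a)/L² = 3·(32/3)·(2·(16/3)-(32/3))/16² = 0 kN·m
Load 2 — point force P=2 kN at a=8 m (b=L-a=8):
  R_A = Pb²(3a+b)/L³ = 2·8²·(3·8+8)/16³ = 1 kN
  M_A = Pab²/L² = 2·8·8²/16² = 4 kN·m
  R_B = Pa²(a+3b)/L³ = 2·8²·(8+3·8)/16³ = 1 kN
  M_B = -Pa²b/L² = -2·8²·8/16² = -4 kN·m
Load 3 — applied couple M₀=5 kN·m at a=48/5 m (b=L-a=32/5):
  R_A = 6M₀ab/L³ = 6·5·(48/5)·(32/5)/16³ = 9/20 kN
  M_A = M₀b(2a-b)/L² = 5·(32/5)·(2·(48/5)-(32/5))/16² = 8/5 kN·m
  R_B = -6M₀ab/L³ = -6·5·(48/5)·(32/5)/16³ = -9/20 kN
  M_B = M₀a(2b-a)/L² = 5·(48/5)·(2·(32/5)-(48/5))/16² = 3/5 kN·m
Superposition: R_A = 17/10 kN, M_A = 33/5 kN·m, R_B = 3/10 kN, M_B = -17/5 kN·m

R_A = 17/10 kN, M_A = 33/5 kN·m, R_B = 3/10 kN, M_B = -17/5 kN·m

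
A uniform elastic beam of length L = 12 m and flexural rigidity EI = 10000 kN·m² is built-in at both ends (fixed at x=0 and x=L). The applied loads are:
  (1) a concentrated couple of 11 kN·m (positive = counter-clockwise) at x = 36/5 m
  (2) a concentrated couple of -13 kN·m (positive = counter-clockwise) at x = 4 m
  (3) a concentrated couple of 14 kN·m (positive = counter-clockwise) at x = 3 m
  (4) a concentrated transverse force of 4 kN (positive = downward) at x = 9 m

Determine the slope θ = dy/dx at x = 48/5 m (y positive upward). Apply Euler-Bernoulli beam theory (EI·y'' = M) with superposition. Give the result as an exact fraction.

θ(48/5) = 2073/3125000 rad

Load 1 — applied couple M₀=11 kN·m at a=36/5 m (b=L-a=24/5):
  θ_1 = (R_Ax²/2 - M_Ax - M₀(x-a))/EI  [x>a] with R_A=33/25, M_A=88/25 = ((33/25)·(48/5)²/2 - (88/25)·(48/5) - 11·((48/5)-(36/5)))/10000 = 99/1562500 rad
Load 2 — applied couple M₀=-13 kN·m at a=4 m (b=L-a=8):
  θ_2 = (R_Ax²/2 - M_Ax - M₀(x-a))/EI  [x>a] with R_A=-13/9, M_A=0 = ((-13/9)·(48/5)²/2 - 0·(48/5) - (-13)·((48/5)-4))/10000 = 39/62500 rad
Load 3 — applied couple M₀=14 kN·m at a=3 m (b=L-a=9):
  θ_3 = (R_Ax²/2 - M_Ax - M₀(x-a))/EI  [x>a] with R_A=21/16, M_A=-21/8 = ((21/16)·(48/5)²/2 - (-21/8)·(48/5) - 14·((48/5)-3))/10000 = -21/31250 rad
Load 4 — point force P=4 kN at a=9 m (b=L-a=3):
  θ_4 = Pa²(L-x)(2bL-(3b+a)(L-x))/(2L³EI)  [x>a] = 4·9²·(12-(48/5))·(2·3·12-(3·3+9)·(12-(48/5)))/(2·12³·10000) = 81/125000 rad
Superposition: θ = Σ θ_i = 2073/3125000 rad ≈ 0.000663 rad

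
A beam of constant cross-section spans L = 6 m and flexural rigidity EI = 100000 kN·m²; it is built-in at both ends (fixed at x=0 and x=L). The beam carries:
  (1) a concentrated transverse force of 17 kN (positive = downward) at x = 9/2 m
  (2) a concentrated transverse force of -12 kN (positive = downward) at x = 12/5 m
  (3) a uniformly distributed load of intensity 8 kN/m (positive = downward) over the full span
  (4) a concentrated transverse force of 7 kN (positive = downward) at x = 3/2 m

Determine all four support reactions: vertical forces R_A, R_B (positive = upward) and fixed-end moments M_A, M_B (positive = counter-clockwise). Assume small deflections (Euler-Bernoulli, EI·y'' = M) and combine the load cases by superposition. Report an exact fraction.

Load 1 — point force P=17 kN at a=9/2 m (b=L-a=3/2):
  R_A = Pb²(3a+b)/L³ = 17·(3/2)²·(3·(9/2)+(3/2))/6³ = 85/32 kN
  M_A = Pab²/L² = 17·(9/2)·(3/2)²/6² = 153/32 kN·m
  R_B = Pa²(a+3b)/L³ = 17·(9/2)²·((9/2)+3·(3/2))/6³ = 459/32 kN
  M_B = -Pa²b/L² = -17·(9/2)²·(3/2)/6² = -459/32 kN·m
Load 2 — point force P=-12 kN at a=12/5 m (b=L-a=18/5):
  R_A = Pb²(3a+b)/L³ = (-12)·(18/5)²·(3·(12/5)+(18/5))/6³ = -972/125 kN
  M_A = Pab²/L² = (-12)·(12/5)·(18/5)²/6² = -1296/125 kN·m
  R_B = Pa²(a+3b)/L³ = (-12)·(12/5)²·((12/5)+3·(18/5))/6³ = -528/125 kN
  M_B = -Pa²b/L² = -(-12)·(12/5)²·(18/5)/6² = 864/125 kN·m
Load 3 — uniform load w=8 kN/m over full span:
  R_A = wL/2 = 8·6/2 = 24 kN
  M_A = wL²/12 = 8·6²/12 = 24 kN·m
  R_B = wL/2 = 8·6/2 = 24 kN
  M_B = -wL²/12 = -8·6²/12 = -24 kN·m
Load 4 — point force P=7 kN at a=3/2 m (b=L-a=9/2):
  R_A = Pb²(3a+b)/L³ = 7·(9/2)²·(3·(3/2)+(9/2))/6³ = 189/32 kN
  M_A = Pab²/L² = 7·(3/2)·(9/2)²/6² = 189/32 kN·m
  R_B = Pa²(a+3b)/L³ = 7·(3/2)²·((3/2)+3·(9/2))/6³ = 35/32 kN
  M_B = -Pa²b/L² = -7·(3/2)²·(9/2)/6² = -63/32 kN·m
Superposition: R_A = 49573/2000 kN, M_A = 48639/2000 kN·m, R_B = 70427/2000 kN, M_B = -66801/2000 kN·m

R_A = 49573/2000 kN, M_A = 48639/2000 kN·m, R_B = 70427/2000 kN, M_B = -66801/2000 kN·m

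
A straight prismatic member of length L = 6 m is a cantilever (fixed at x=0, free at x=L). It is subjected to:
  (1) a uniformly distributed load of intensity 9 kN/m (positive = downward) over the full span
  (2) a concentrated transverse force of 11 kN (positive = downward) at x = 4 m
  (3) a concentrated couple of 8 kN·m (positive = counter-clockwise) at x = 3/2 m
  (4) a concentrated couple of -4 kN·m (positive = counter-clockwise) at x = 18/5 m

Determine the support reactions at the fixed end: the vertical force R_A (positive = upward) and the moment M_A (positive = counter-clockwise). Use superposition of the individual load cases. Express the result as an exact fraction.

R_A = 65 kN, M_A = 202 kN·m

Load 1 — uniform load w=9 kN/m over full span:
  R_A = wL = 9·6 = 54 kN
  M_A = wL²/2 = 9·6²/2 = 162 kN·m
Load 2 — point force P=11 kN at a=4 m (b=L-a=2):
  R_A = P = 11 kN
  M_A = Pa = 11·4 = 44 kN·m
Load 3 — applied couple M₀=8 kN·m at a=3/2 m (b=L-a=9/2):
  R_A = 0 kN
  M_A = -M₀ = -8 kN·m
Load 4 — applied couple M₀=-4 kN·m at a=18/5 m (b=L-a=12/5):
  R_A = 0 kN
  M_A = -M₀ = -(-4) = 4 kN·m
Superposition: R_A = 65 kN, M_A = 202 kN·m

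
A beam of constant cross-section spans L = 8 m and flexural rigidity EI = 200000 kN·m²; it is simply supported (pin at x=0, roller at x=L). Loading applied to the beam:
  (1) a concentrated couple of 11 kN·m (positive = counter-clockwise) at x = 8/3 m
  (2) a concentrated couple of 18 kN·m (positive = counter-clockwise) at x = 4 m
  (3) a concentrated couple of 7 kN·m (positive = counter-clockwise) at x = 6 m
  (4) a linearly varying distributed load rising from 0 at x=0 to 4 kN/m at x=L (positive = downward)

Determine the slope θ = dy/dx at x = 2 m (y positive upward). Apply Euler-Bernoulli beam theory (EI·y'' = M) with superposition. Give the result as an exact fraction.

Load 1 — applied couple M₀=11 kN·m at a=8/3 m (b=L-a=16/3):
  θ_1 = (M₀x²/(2L)+C₁)/EI  [x≤a] with C₁=M₀(3b²-L²)/(6L)=44/9 = (11·2²/(2·8)+(44/9))/200000 = 11/288000 rad
Load 2 — applied couple M₀=18 kN·m at a=4 m (b=L-a=4):
  θ_2 = (M₀x²/(2L)+C₁)/EI  [x≤a] with C₁=M₀(3b²-L²)/(6L)=-6 = (18·2²/(2·8)+(-6))/200000 = -3/400000 rad
Load 3 — applied couple M₀=7 kN·m at a=6 m (b=L-a=2):
  θ_3 = (M₀x²/(2L)+C₁)/EI  [x≤a] with C₁=M₀(3b²-L²)/(6L)=-91/12 = (7·2²/(2·8)+(-91/12))/200000 = -7/240000 rad
Load 4 — triangular load w₀=4 kN/m (0→w₀ over full span):
  θ_4 = -w₀(7L⁴-30L²x²+15x⁴)/(360LEI) = -4·(7·8⁴-30·8²·2²+15·2⁴)/(360·8·200000) = -1327/9000000 rad
Superposition: θ = Σ θ_i = -1751/12000000 rad ≈ -0.000146 rad

θ(2) = -1751/12000000 rad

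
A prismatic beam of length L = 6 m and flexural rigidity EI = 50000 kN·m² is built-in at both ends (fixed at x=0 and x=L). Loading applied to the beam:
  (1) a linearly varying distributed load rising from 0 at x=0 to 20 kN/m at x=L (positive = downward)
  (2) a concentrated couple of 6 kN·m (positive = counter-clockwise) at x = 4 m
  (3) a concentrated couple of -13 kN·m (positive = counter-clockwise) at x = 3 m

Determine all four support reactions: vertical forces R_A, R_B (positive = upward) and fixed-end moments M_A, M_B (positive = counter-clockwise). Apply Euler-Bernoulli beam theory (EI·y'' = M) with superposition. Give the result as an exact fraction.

Load 1 — triangular load w₀=20 kN/m (0→w₀ over full span):
  R_A = 3w₀L/20 = 3·20·6/20 = 18 kN
  M_A = w₀L²/30 = 20·6²/30 = 24 kN·m
  R_B = 7w₀L/20 = 7·20·6/20 = 42 kN
  M_B = -w₀L²/20 = -20·6²/20 = -36 kN·m
Load 2 — applied couple M₀=6 kN·m at a=4 m (b=L-a=2):
  R_A = 6M₀ab/L³ = 6·6·4·2/6³ = 4/3 kN
  M_A = M₀b(2a-b)/L² = 6·2·(2·4-2)/6² = 2 kN·m
  R_B = -6M₀ab/L³ = -6·6·4·2/6³ = -4/3 kN
  M_B = M₀a(2b-a)/L² = 6·4·(2·2-4)/6² = 0 kN·m
Load 3 — applied couple M₀=-13 kN·m at a=3 m (b=L-a=3):
  R_A = 6M₀ab/L³ = 6·(-13)·3·3/6³ = -13/4 kN
  M_A = M₀b(2a-b)/L² = (-13)·3·(2·3-3)/6² = -13/4 kN·m
  R_B = -6M₀ab/L³ = -6·(-13)·3·3/6³ = 13/4 kN
  M_B = M₀a(2b-a)/L² = (-13)·3·(2·3-3)/6² = -13/4 kN·m
Superposition: R_A = 193/12 kN, M_A = 91/4 kN·m, R_B = 527/12 kN, M_B = -157/4 kN·m

R_A = 193/12 kN, M_A = 91/4 kN·m, R_B = 527/12 kN, M_B = -157/4 kN·m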